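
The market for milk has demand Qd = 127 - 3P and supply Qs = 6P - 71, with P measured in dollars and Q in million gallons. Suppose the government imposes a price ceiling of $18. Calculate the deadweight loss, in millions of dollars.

Equilibrium: 127 - 3P = 6P - 71, so 198 = 9P and P* = 22, Q* = 61.
The ceiling of 18 is below the equilibrium price 22, so it binds.
At P = 18: Qd = 127 - 3·18 = 73 and Qs = 6·18 - 71 = 37.
Quantity traded falls to 37. At Q = 37 the demand price is (127 - 37)/3 = 30 and the supply price is (71 + 37)/6 = 18.
Deadweight loss = ½ · (30 - 18) · (61 - 37) = ½ · 12 · 24 = 144.

144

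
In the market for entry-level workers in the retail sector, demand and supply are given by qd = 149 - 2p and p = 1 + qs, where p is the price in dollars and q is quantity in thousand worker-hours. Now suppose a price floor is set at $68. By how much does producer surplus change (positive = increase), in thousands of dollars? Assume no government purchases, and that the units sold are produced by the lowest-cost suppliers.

Rearranging supply gives qs = p - 1. In a free market, 149 - 2p = p - 1 gives the equilibrium p* = 50, q* = 49.
The floor of 68 is above the equilibrium price 50, so it binds.
At p = 68: qd = 149 - 2·68 = 13 and qs = 68 - 1 = 67.
Producer surplus without the control is ½ · (50 - 1) · 49 = 1200.5.
With the floor, 13 units are sold at 68. The supply price at q = 13 is 14, so PS = ½ · [(68 - 1) + (68 - 14)] · 13 = 786.5.
Change in producer surplus = 786.5 - 1200.5 = -414.

-414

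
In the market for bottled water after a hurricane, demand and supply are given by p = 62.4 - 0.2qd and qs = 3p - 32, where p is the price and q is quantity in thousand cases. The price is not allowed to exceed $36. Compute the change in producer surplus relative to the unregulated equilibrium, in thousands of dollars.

-605.5

Rearranging demand gives qd = 312 - 5p. In a free market, 312 - 5p = 3p - 32 gives the equilibrium p* = 43, q* = 97.
Since 36 < 43, the ceiling is binding.
At p = 36: qd = 312 - 5·36 = 132 and qs = 3·36 - 32 = 76.
Producer surplus without the control is ½ · (43 - 32/3) · 97 = 9409/6.
With the ceiling, producers sell 76 units at 36, so PS = ½ · (36 - 32/3) · 76 = 2888/3.
Change in producer surplus = 2888/3 - 9409/6 = -605.5.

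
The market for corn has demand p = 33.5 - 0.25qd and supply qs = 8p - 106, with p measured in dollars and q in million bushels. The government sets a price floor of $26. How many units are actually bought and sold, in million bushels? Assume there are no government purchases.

Rearranging demand gives qd = 134 - 4p. Equilibrium: 134 - 4p = 8p - 106, so 240 = 12p and p* = 20, q* = 54.
Since 26 > 20, the floor is binding.
At p = 26: qd = 134 - 4·26 = 30 and qs = 8·26 - 106 = 102.
The quantity actually transacted is the short side, demand: 30.

30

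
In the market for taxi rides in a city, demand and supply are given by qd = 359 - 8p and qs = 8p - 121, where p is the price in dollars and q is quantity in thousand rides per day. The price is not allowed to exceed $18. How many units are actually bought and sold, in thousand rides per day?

Setting quantity demanded equal to quantity supplied, 359 - 8p = 8p - 121, gives p* = 30 and q* = 119.
Since 18 < 30, the ceiling is binding.
At p = 18: qd = 359 - 8·18 = 215 and qs = 8·18 - 121 = 23.
The quantity actually transacted is the short side, supply: 23.

23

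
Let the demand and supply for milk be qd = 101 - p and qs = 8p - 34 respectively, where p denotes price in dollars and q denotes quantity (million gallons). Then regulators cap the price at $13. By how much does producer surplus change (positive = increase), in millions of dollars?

-156

Equilibrium: 101 - p = 8p - 34, so 135 = 9p and p* = 15, q* = 86.
Since 13 < 15, the ceiling is binding.
At p = 13: qd = 101 - 13 = 88 and qs = 8·13 - 34 = 70.
Producer surplus without the control is ½ · (15 - 4.25) · 86 = 462.25.
With the ceiling, producers sell 70 units at 13, so PS = ½ · (13 - 4.25) · 70 = 306.25.
Change in producer surplus = 306.25 - 462.25 = -156.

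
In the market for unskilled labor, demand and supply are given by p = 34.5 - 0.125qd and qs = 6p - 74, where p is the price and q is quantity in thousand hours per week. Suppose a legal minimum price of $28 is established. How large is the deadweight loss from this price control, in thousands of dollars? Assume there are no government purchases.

84

Rearranging demand gives qd = 276 - 8p. Equilibrium: 276 - 8p = 6p - 74, so 350 = 14p and p* = 25, q* = 76.
Since 28 > 25, the floor is binding.
At p = 28: qd = 276 - 8·28 = 52 and qs = 6·28 - 74 = 94.
Quantity traded falls to 52. At q = 52 the demand price is (276 - 52)/8 = 28 and the supply price is (74 + 52)/6 = 21.
Deadweight loss = ½ · (28 - 21) · (76 - 52) = ½ · 7 · 24 = 84.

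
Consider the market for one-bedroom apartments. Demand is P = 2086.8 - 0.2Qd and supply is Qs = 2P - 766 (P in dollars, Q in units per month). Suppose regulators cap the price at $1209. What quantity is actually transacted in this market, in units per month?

1652

Rearranging demand gives Qd = 10434 - 5P. Without the control the market clears where 10434 - 5P = 2P - 766, i.e. P* = 1600 and Q* = 2434.
The ceiling of 1209 is below the equilibrium price 1600, so it binds.
At P = 1209: Qd = 10434 - 5·1209 = 4389 and Qs = 2·1209 - 766 = 1652.
The quantity actually transacted is the short side, supply: 1652.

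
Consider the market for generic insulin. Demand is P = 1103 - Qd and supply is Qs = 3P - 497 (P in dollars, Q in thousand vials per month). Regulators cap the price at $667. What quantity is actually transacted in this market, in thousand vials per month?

Rearranging demand gives Qd = 1103 - P. Equilibrium: 1103 - P = 3P - 497, so 1600 = 4P and P* = 400, Q* = 703.
The ceiling of 667 is above the equilibrium price 400, so it is not binding; the market clears at P* = 400, Q* = 703.

703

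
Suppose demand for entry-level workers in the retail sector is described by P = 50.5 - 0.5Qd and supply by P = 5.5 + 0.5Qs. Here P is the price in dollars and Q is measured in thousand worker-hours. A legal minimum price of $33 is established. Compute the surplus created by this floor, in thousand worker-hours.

Rearranging demand gives Qd = 101 - 2P; rearranging supply gives Qs = 2P - 11. Equilibrium: 101 - 2P = 2P - 11, so 112 = 4P and P* = 28, Q* = 45.
Because the floor (33) lies above the market-clearing price, it is binding.
At P = 33: Qd = 101 - 2·33 = 35 and Qs = 2·33 - 11 = 55.
Surplus = Qs - Qd = 55 - 35 = 20.

20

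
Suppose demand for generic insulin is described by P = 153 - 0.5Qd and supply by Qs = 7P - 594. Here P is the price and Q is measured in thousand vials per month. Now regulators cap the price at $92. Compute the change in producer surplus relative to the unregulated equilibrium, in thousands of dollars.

-624

Rearranging demand gives Qd = 306 - 2P. Setting quantity demanded equal to quantity supplied, 306 - 2P = 7P - 594, gives P* = 100 and Q* = 106.
Because the ceiling (92) lies below the market-clearing price, it is binding.
At P = 92: Qd = 306 - 2·92 = 122 and Qs = 7·92 - 594 = 50.
Producer surplus without the control is ½ · (100 - 594/7) · 106 = 5618/7.
With the ceiling, producers sell 50 units at 92, so PS = ½ · (92 - 594/7) · 50 = 1250/7.
Change in producer surplus = 1250/7 - 5618/7 = -624.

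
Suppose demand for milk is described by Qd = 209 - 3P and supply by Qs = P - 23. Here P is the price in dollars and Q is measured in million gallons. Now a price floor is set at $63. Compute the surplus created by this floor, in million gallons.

20

Without the control the market clears where 209 - 3P = P - 23, i.e. P* = 58 and Q* = 35.
Since 63 > 58, the floor is binding.
At P = 63: Qd = 209 - 3·63 = 20 and Qs = 63 - 23 = 40.
Surplus = Qs - Qd = 40 - 20 = 20.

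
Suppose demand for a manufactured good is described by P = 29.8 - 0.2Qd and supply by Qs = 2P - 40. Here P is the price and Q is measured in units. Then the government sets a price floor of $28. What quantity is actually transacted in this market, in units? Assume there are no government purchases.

Rearranging demand gives Qd = 149 - 5P. Setting quantity demanded equal to quantity supplied, 149 - 5P = 2P - 40, gives P* = 27 and Q* = 14.
Since 28 > 27, the floor is binding.
At P = 28: Qd = 149 - 5·28 = 9 and Qs = 2·28 - 40 = 16.
The quantity actually transacted is the short side, demand: 9.

9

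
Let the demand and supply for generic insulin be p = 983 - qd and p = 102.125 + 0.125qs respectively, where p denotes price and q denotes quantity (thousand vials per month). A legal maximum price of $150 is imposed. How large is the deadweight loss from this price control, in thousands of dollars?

Rearranging demand gives qd = 983 - p; rearranging supply gives qs = 8p - 817. Setting quantity demanded equal to quantity supplied, 983 - p = 8p - 817, gives p* = 200 and q* = 783.
The ceiling of 150 is below the equilibrium price 200, so it binds.
At p = 150: qd = 983 - 150 = 833 and qs = 8·150 - 817 = 383.
Quantity traded falls to 383. At q = 383 the demand price is 983 - 383 = 600 and the supply price is (817 + 383)/8 = 150.
Deadweight loss = ½ · (600 - 150) · (783 - 383) = ½ · 450 · 400 = 90000.

90000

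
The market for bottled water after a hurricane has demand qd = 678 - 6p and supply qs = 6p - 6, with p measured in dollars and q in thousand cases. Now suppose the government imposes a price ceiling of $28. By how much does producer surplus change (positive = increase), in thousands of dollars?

-7221

In a free market, 678 - 6p = 6p - 6 gives the equilibrium p* = 57, q* = 336.
Since 28 < 57, the ceiling is binding.
At p = 28: qd = 678 - 6·28 = 510 and qs = 6·28 - 6 = 162.
Producer surplus without the control is ½ · (57 - 1) · 336 = 9408.
With the ceiling, producers sell 162 units at 28, so PS = ½ · (28 - 1) · 162 = 2187.
Change in producer surplus = 2187 - 9408 = -7221.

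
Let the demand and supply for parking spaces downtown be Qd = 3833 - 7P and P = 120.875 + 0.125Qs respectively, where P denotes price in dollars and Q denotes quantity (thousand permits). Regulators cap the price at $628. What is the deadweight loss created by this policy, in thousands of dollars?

Rearranging supply gives Qs = 8P - 967. Setting quantity demanded equal to quantity supplied, 3833 - 7P = 8P - 967, gives P* = 320 and Q* = 1593.
Since 628 is above P* = 320, the ceiling does not bind and the free-market outcome prevails.
Since the control does not bind, no trades are prevented and deadweight loss is zero.

0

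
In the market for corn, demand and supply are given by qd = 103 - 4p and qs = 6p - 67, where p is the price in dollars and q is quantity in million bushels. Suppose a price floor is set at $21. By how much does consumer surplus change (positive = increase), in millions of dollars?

Equilibrium: 103 - 4p = 6p - 67, so 170 = 10p and p* = 17, q* = 35.
Because the floor (21) lies above the market-clearing price, it is binding.
At p = 21: qd = 103 - 4·21 = 19 and qs = 6·21 - 67 = 59.
Consumer surplus without the control is ½ · (25.75 - 17) · 35 = 153.125.
With the floor, consumers buy 19 units at 21, so CS = ½ · (25.75 - 21) · 19 = 45.125.
Change in consumer surplus = 45.125 - 153.125 = -108.

-108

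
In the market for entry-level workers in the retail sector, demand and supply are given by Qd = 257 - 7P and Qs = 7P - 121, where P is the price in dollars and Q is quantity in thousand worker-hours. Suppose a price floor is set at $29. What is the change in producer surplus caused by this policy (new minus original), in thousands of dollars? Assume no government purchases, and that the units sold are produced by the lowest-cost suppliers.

94

In a free market, 257 - 7P = 7P - 121 gives the equilibrium P* = 27, Q* = 68.
The floor of 29 is above the equilibrium price 27, so it binds.
At P = 29: Qd = 257 - 7·29 = 54 and Qs = 7·29 - 121 = 82.
Producer surplus without the control is ½ · (27 - 121/7) · 68 = 2312/7.
With the floor, 54 units are sold at 29. The supply price at Q = 54 is 25, so PS = ½ · [(29 - 121/7) + (29 - 25)] · 54 = 2970/7.
Change in producer surplus = 2970/7 - 2312/7 = 94.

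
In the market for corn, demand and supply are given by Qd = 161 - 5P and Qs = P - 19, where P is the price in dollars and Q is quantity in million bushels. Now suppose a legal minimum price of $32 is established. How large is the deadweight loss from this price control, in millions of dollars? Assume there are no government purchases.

Without the control the market clears where 161 - 5P = P - 19, i.e. P* = 30 and Q* = 11.
Because the floor (32) lies above the market-clearing price, it is binding.
At P = 32: Qd = 161 - 5·32 = 1 and Qs = 32 - 19 = 13.
Quantity traded falls to 1. At Q = 1 the demand price is (161 - 1)/5 = 32 and the supply price is 19 + 1 = 20.
Deadweight loss = ½ · (32 - 20) · (11 - 1) = ½ · 12 · 10 = 60.

60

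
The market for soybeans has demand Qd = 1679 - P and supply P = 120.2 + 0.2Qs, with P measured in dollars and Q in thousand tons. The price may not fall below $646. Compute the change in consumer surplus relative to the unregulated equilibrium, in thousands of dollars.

Rearranging supply gives Qs = 5P - 601. Equilibrium: 1679 - P = 5P - 601, so 2280 = 6P and P* = 380, Q* = 1299.
The floor of 646 is above the equilibrium price 380, so it binds.
At P = 646: Qd = 1679 - 646 = 1033 and Qs = 5·646 - 601 = 2629.
Consumer surplus without the control is ½ · (1679 - 380) · 1299 = 843700.5.
With the floor, consumers buy 1033 units at 646, so CS = ½ · (1679 - 646) · 1033 = 533544.5.
Change in consumer surplus = 533544.5 - 843700.5 = -310156.

-310156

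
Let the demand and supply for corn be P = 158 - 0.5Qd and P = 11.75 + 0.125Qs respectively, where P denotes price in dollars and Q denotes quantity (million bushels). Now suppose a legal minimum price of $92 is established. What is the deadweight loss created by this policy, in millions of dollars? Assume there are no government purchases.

3251.25

Rearranging demand gives Qd = 316 - 2P; rearranging supply gives Qs = 8P - 94. Setting quantity demanded equal to quantity supplied, 316 - 2P = 8P - 94, gives P* = 41 and Q* = 234.
Since 92 > 41, the floor is binding.
At P = 92: Qd = 316 - 2·92 = 132 and Qs = 8·92 - 94 = 642.
Quantity traded falls to 132. At Q = 132 the demand price is (316 - 132)/2 = 92 and the supply price is (94 + 132)/8 = 28.25.
Deadweight loss = ½ · (92 - 28.25) · (234 - 132) = ½ · 63.75 · 102 = 3251.25.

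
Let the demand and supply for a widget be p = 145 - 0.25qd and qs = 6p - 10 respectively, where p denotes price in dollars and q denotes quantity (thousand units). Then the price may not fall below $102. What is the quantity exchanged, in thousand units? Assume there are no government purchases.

172

Rearranging demand gives qd = 580 - 4p. Equilibrium: 580 - 4p = 6p - 10, so 590 = 10p and p* = 59, q* = 344.
The floor of 102 is above the equilibrium price 59, so it binds.
At p = 102: qd = 580 - 4·102 = 172 and qs = 6·102 - 10 = 602.
The quantity actually transacted is the short side, demand: 172.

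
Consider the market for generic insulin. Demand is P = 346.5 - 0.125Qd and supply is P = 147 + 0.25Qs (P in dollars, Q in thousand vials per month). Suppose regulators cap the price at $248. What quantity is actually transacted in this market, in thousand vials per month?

Rearranging demand gives Qd = 2772 - 8P; rearranging supply gives Qs = 4P - 588. Equilibrium: 2772 - 8P = 4P - 588, so 3360 = 12P and P* = 280, Q* = 532.
The ceiling of 248 is below the equilibrium price 280, so it binds.
At P = 248: Qd = 2772 - 8·248 = 788 and Qs = 4·248 - 588 = 404.
The quantity actually transacted is the short side, supply: 404.

404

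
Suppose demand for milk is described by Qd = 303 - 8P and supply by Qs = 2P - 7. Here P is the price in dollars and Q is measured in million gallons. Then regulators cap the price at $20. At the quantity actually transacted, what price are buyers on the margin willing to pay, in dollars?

33.75

Equilibrium: 303 - 8P = 2P - 7, so 310 = 10P and P* = 31, Q* = 55.
Because the ceiling (20) lies below the market-clearing price, it is binding.
At P = 20: Qd = 303 - 8·20 = 143 and Qs = 2·20 - 7 = 33.
Only 33 units reach the market. On the demand curve, the marginal buyer's willingness to pay at Q = 33 is (303 - 33)/8 = 33.75.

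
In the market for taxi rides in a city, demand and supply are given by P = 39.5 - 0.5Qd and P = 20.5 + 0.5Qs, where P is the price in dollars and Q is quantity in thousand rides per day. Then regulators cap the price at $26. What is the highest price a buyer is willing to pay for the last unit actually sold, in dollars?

34

Rearranging demand gives Qd = 79 - 2P; rearranging supply gives Qs = 2P - 41. Setting quantity demanded equal to quantity supplied, 79 - 2P = 2P - 41, gives P* = 30 and Q* = 19.
The ceiling of 26 is below the equilibrium price 30, so it binds.
At P = 26: Qd = 79 - 2·26 = 27 and Qs = 2·26 - 41 = 11.
Only 11 units reach the market. On the demand curve, the marginal buyer's willingness to pay at Q = 11 is (79 - 11)/2 = 34.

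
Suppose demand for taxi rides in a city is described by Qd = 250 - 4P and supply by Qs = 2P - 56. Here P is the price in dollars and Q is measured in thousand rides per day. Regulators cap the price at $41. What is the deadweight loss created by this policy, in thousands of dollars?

150

Without the control the market clears where 250 - 4P = 2P - 56, i.e. P* = 51 and Q* = 46.
Because the ceiling (41) lies below the market-clearing price, it is binding.
At P = 41: Qd = 250 - 4·41 = 86 and Qs = 2·41 - 56 = 26.
Quantity traded falls to 26. At Q = 26 the demand price is (250 - 26)/4 = 56 and the supply price is (56 + 26)/2 = 41.
Deadweight loss = ½ · (56 - 41) · (46 - 26) = ½ · 15 · 20 = 150.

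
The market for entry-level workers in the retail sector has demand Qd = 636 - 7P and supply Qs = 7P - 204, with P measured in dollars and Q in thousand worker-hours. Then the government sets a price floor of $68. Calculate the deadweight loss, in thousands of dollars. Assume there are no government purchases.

Equilibrium: 636 - 7P = 7P - 204, so 840 = 14P and P* = 60, Q* = 216.
Since 68 > 60, the floor is binding.
At P = 68: Qd = 636 - 7·68 = 160 and Qs = 7·68 - 204 = 272.
Quantity traded falls to 160. At Q = 160 the demand price is (636 - 160)/7 = 68 and the supply price is (204 + 160)/7 = 52.
Deadweight loss = ½ · (68 - 52) · (216 - 160) = ½ · 16 · 56 = 448.

448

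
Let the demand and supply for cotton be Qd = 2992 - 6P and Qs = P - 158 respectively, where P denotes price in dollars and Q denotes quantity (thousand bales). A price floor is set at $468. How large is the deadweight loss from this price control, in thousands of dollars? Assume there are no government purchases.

In a free market, 2992 - 6P = P - 158 gives the equilibrium P* = 450, Q* = 292.
The floor of 468 is above the equilibrium price 450, so it binds.
At P = 468: Qd = 2992 - 6·468 = 184 and Qs = 468 - 158 = 310.
Quantity traded falls to 184. At Q = 184 the demand price is (2992 - 184)/6 = 468 and the supply price is 158 + 184 = 342.
Deadweight loss = ½ · (468 - 342) · (292 - 184) = ½ · 126 · 108 = 6804.

6804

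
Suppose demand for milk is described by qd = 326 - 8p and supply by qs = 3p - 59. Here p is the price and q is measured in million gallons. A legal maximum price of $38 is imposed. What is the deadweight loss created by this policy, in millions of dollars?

0

In a free market, 326 - 8p = 3p - 59 gives the equilibrium p* = 35, q* = 46.
The ceiling of 38 is above the equilibrium price 35, so it is not binding; the market clears at p* = 35, q* = 46.
Since the control does not bind, no trades are prevented and deadweight loss is zero.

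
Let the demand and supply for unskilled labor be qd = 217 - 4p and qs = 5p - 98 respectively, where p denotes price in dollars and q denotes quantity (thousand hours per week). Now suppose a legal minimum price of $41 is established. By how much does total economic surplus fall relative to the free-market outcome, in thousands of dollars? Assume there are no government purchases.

In a free market, 217 - 4p = 5p - 98 gives the equilibrium p* = 35, q* = 77.
Because the floor (41) lies above the market-clearing price, it is binding.
At p = 41: qd = 217 - 4·41 = 53 and qs = 5·41 - 98 = 107.
Quantity traded falls to 53. At q = 53 the demand price is (217 - 53)/4 = 41 and the supply price is (98 + 53)/5 = 30.2.
Deadweight loss = ½ · (41 - 30.2) · (77 - 53) = ½ · 10.8 · 24 = 129.6.

129.6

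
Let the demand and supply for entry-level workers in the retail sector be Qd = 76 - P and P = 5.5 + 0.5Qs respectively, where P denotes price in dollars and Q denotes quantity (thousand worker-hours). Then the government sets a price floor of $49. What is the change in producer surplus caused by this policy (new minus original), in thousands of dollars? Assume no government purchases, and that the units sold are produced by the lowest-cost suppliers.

Rearranging supply gives Qs = 2P - 11. Equilibrium: 76 - P = 2P - 11, so 87 = 3P and P* = 29, Q* = 47.
Since 49 > 29, the floor is binding.
At P = 49: Qd = 76 - 49 = 27 and Qs = 2·49 - 11 = 87.
Producer surplus without the control is ½ · (29 - 5.5) · 47 = 552.25.
With the floor, 27 units are sold at 49. The supply price at Q = 27 is 19, so PS = ½ · [(49 - 5.5) + (49 - 19)] · 27 = 992.25.
Change in producer surplus = 992.25 - 552.25 = 440.

440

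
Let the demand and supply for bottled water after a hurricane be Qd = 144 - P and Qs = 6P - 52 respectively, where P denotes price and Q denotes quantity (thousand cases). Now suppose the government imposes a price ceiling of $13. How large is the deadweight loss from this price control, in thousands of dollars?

In a free market, 144 - P = 6P - 52 gives the equilibrium P* = 28, Q* = 116.
The ceiling of 13 is below the equilibrium price 28, so it binds.
At P = 13: Qd = 144 - 13 = 131 and Qs = 6·13 - 52 = 26.
Quantity traded falls to 26. At Q = 26 the demand price is 144 - 26 = 118 and the supply price is (52 + 26)/6 = 13.
Deadweight loss = ½ · (118 - 13) · (116 - 26) = ½ · 105 · 90 = 4725.

4725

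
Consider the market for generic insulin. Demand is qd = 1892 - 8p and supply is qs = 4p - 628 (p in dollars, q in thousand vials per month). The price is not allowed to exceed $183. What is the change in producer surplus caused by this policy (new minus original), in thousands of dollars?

Setting quantity demanded equal to quantity supplied, 1892 - 8p = 4p - 628, gives p* = 210 and q* = 212.
Since 183 < 210, the ceiling is binding.
At p = 183: qd = 1892 - 8·183 = 428 and qs = 4·183 - 628 = 104.
Producer surplus without the control is ½ · (210 - 157) · 212 = 5618.
With the ceiling, producers sell 104 units at 183, so PS = ½ · (183 - 157) · 104 = 1352.
Change in producer surplus = 1352 - 5618 = -4266.

-4266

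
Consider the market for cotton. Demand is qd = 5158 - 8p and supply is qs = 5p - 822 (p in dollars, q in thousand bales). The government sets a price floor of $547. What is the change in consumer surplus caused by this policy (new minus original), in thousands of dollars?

-98310

In a free market, 5158 - 8p = 5p - 822 gives the equilibrium p* = 460, q* = 1478.
The floor of 547 is above the equilibrium price 460, so it binds.
At p = 547: qd = 5158 - 8·547 = 782 and qs = 5·547 - 822 = 1913.
Consumer surplus without the control is ½ · (644.75 - 460) · 1478 = 136530.25.
With the floor, consumers buy 782 units at 547, so CS = ½ · (644.75 - 547) · 782 = 38220.25.
Change in consumer surplus = 38220.25 - 136530.25 = -98310.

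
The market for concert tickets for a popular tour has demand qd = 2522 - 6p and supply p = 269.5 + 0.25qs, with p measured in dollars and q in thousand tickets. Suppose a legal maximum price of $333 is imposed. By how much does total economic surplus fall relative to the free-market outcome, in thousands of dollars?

2430

Rearranging supply gives qs = 4p - 1078. In a free market, 2522 - 6p = 4p - 1078 gives the equilibrium p* = 360, q* = 362.
Because the ceiling (333) lies below the market-clearing price, it is binding.
At p = 333: qd = 2522 - 6·333 = 524 and qs = 4·333 - 1078 = 254.
Quantity traded falls to 254. At q = 254 the demand price is (2522 - 254)/6 = 378 and the supply price is (1078 + 254)/4 = 333.
Deadweight loss = ½ · (378 - 333) · (362 - 254) = ½ · 45 · 108 = 2430.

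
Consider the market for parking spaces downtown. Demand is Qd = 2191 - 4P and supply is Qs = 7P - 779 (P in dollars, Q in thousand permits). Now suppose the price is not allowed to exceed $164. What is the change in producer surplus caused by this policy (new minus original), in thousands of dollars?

-78440

In a free market, 2191 - 4P = 7P - 779 gives the equilibrium P* = 270, Q* = 1111.
The ceiling of 164 is below the equilibrium price 270, so it binds.
At P = 164: Qd = 2191 - 4·164 = 1535 and Qs = 7·164 - 779 = 369.
Producer surplus without the control is ½ · (270 - 779/7) · 1111 = 1234321/14.
With the ceiling, producers sell 369 units at 164, so PS = ½ · (164 - 779/7) · 369 = 136161/14.
Change in producer surplus = 136161/14 - 1234321/14 = -78440.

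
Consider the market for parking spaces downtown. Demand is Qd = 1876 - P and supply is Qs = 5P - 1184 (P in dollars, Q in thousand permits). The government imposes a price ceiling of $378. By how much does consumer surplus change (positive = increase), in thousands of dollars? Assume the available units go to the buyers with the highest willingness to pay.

-124608

Without the control the market clears where 1876 - P = 5P - 1184, i.e. P* = 510 and Q* = 1366.
Because the ceiling (378) lies below the market-clearing price, it is binding.
At P = 378: Qd = 1876 - 378 = 1498 and Qs = 5·378 - 1184 = 706.
Consumer surplus without the control is ½ · (1876 - 510) · 1366 = 932978.
With the ceiling, 706 units are sold at 378 (assume they go to the highest-value buyers). The demand price at Q = 706 is 1170, so CS = ½ · [(1876 - 378) + (1170 - 378)] · 706 = 808370.
Change in consumer surplus = 808370 - 932978 = -124608.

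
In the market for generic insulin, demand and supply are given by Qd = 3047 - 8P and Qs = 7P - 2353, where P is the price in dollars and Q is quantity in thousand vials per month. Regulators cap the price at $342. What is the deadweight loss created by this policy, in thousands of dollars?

2126.25

In a free market, 3047 - 8P = 7P - 2353 gives the equilibrium P* = 360, Q* = 167.
The ceiling of 342 is below the equilibrium price 360, so it binds.
At P = 342: Qd = 3047 - 8·342 = 311 and Qs = 7·342 - 2353 = 41.
Quantity traded falls to 41. At Q = 41 the demand price is (3047 - 41)/8 = 375.75 and the supply price is (2353 + 41)/7 = 342.
Deadweight loss = ½ · (375.75 - 342) · (167 - 41) = ½ · 33.75 · 126 = 2126.25.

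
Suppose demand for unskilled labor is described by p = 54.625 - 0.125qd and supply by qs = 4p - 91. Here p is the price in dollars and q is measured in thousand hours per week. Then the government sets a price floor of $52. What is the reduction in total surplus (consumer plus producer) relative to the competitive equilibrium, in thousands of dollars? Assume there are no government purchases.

Rearranging demand gives qd = 437 - 8p. Equilibrium: 437 - 8p = 4p - 91, so 528 = 12p and p* = 44, q* = 85.
The floor of 52 is above the equilibrium price 44, so it binds.
At p = 52: qd = 437 - 8·52 = 21 and qs = 4·52 - 91 = 117.
Quantity traded falls to 21. At q = 21 the demand price is (437 - 21)/8 = 52 and the supply price is (91 + 21)/4 = 28.
Deadweight loss = ½ · (52 - 28) · (85 - 21) = ½ · 24 · 64 = 768.

768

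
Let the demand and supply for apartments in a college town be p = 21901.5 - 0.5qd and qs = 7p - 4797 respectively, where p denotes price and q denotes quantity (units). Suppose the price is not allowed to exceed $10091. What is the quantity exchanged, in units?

33003

Rearranging demand gives qd = 43803 - 2p. Without the control the market clears where 43803 - 2p = 7p - 4797, i.e. p* = 5400 and q* = 33003.
Since 10091 is above p* = 5400, the ceiling does not bind and the free-market outcome prevails.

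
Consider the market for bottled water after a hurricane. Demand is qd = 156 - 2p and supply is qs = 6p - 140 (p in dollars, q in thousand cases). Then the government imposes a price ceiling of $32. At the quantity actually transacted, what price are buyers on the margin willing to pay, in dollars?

52

Setting quantity demanded equal to quantity supplied, 156 - 2p = 6p - 140, gives p* = 37 and q* = 82.
The ceiling of 32 is below the equilibrium price 37, so it binds.
At p = 32: qd = 156 - 2·32 = 92 and qs = 6·32 - 140 = 52.
Only 52 units reach the market. On the demand curve, the marginal buyer's willingness to pay at q = 52 is (156 - 52)/2 = 52.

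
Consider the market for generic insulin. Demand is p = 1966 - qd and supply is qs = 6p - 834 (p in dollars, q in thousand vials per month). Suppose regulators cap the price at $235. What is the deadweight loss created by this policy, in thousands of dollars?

571725

Rearranging demand gives qd = 1966 - p. In a free market, 1966 - p = 6p - 834 gives the equilibrium p* = 400, q* = 1566.
Because the ceiling (235) lies below the market-clearing price, it is binding.
At p = 235: qd = 1966 - 235 = 1731 and qs = 6·235 - 834 = 576.
Quantity traded falls to 576. At q = 576 the demand price is 1966 - 576 = 1390 and the supply price is (834 + 576)/6 = 235.
Deadweight loss = ½ · (1390 - 235) · (1566 - 576) = ½ · 1155 · 990 = 571725.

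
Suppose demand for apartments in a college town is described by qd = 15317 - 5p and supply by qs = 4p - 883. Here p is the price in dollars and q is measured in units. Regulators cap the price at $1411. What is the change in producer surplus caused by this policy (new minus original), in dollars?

-2154671

Without the control the market clears where 15317 - 5p = 4p - 883, i.e. p* = 1800 and q* = 6317.
Because the ceiling (1411) lies below the market-clearing price, it is binding.
At p = 1411: qd = 15317 - 5·1411 = 8262 and qs = 4·1411 - 883 = 4761.
Producer surplus without the control is ½ · (1800 - 220.75) · 6317 = 4988061.125.
With the ceiling, producers sell 4761 units at 1411, so PS = ½ · (1411 - 220.75) · 4761 = 2833390.125.
Change in producer surplus = 2833390.125 - 4988061.125 = -2154671.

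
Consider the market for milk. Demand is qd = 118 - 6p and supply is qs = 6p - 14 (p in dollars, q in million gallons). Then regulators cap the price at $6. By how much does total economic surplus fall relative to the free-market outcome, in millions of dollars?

Equilibrium: 118 - 6p = 6p - 14, so 132 = 12p and p* = 11, q* = 52.
The ceiling of 6 is below the equilibrium price 11, so it binds.
At p = 6: qd = 118 - 6·6 = 82 and qs = 6·6 - 14 = 22.
Quantity traded falls to 22. At q = 22 the demand price is (118 - 22)/6 = 16 and the supply price is (14 + 22)/6 = 6.
Deadweight loss = ½ · (16 - 6) · (52 - 22) = ½ · 10 · 30 = 150.

150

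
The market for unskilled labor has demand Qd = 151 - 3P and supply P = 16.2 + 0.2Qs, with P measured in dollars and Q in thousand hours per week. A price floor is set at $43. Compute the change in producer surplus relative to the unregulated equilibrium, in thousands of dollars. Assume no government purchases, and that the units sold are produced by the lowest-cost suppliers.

Rearranging supply gives Qs = 5P - 81. In a free market, 151 - 3P = 5P - 81 gives the equilibrium P* = 29, Q* = 64.
Because the floor (43) lies above the market-clearing price, it is binding.
At P = 43: Qd = 151 - 3·43 = 22 and Qs = 5·43 - 81 = 134.
Producer surplus without the control is ½ · (29 - 16.2) · 64 = 409.6.
With the floor, 22 units are sold at 43. The supply price at Q = 22 is 20.6, so PS = ½ · [(43 - 16.2) + (43 - 20.6)] · 22 = 541.2.
Change in producer surplus = 541.2 - 409.6 = 131.6.

131.6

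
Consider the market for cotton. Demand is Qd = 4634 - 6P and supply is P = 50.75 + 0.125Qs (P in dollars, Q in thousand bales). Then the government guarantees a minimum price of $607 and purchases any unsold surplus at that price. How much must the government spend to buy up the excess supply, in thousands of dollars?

2099006

Rearranging supply gives Qs = 8P - 406. Setting quantity demanded equal to quantity supplied, 4634 - 6P = 8P - 406, gives P* = 360 and Q* = 2474.
Because the floor (607) lies above the market-clearing price, it is binding.
At P = 607: Qd = 4634 - 6·607 = 992 and Qs = 8·607 - 406 = 4450.
Surplus = Qs - Qd = 3458.
Government expenditure = surplus × support price = 3458 × 607 = 2099006.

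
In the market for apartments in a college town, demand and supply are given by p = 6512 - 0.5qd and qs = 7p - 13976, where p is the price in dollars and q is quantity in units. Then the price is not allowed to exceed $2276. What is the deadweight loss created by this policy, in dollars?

8255772

Rearranging demand gives qd = 13024 - 2p. Without the control the market clears where 13024 - 2p = 7p - 13976, i.e. p* = 3000 and q* = 7024.
The ceiling of 2276 is below the equilibrium price 3000, so it binds.
At p = 2276: qd = 13024 - 2·2276 = 8472 and qs = 7·2276 - 13976 = 1956.
Quantity traded falls to 1956. At q = 1956 the demand price is (13024 - 1956)/2 = 5534 and the supply price is (13976 + 1956)/7 = 2276.
Deadweight loss = ½ · (5534 - 2276) · (7024 - 1956) = ½ · 3258 · 5068 = 8255772.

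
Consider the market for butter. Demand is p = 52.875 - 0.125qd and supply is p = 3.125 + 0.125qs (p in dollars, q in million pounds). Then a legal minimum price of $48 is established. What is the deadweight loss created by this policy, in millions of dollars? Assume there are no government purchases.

3200

Rearranging demand gives qd = 423 - 8p; rearranging supply gives qs = 8p - 25. Setting quantity demanded equal to quantity supplied, 423 - 8p = 8p - 25, gives p* = 28 and q* = 199.
Because the floor (48) lies above the market-clearing price, it is binding.
At p = 48: qd = 423 - 8·48 = 39 and qs = 8·48 - 25 = 359.
Quantity traded falls to 39. At q = 39 the demand price is (423 - 39)/8 = 48 and the supply price is (25 + 39)/8 = 8.
Deadweight loss = ½ · (48 - 8) · (199 - 39) = ½ · 40 · 160 = 3200.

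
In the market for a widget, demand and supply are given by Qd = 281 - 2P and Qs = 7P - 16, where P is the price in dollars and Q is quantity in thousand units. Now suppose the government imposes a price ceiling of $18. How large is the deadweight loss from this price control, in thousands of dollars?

3543.75

In a free market, 281 - 2P = 7P - 16 gives the equilibrium P* = 33, Q* = 215.
The ceiling of 18 is below the equilibrium price 33, so it binds.
At P = 18: Qd = 281 - 2·18 = 245 and Qs = 7·18 - 16 = 110.
Quantity traded falls to 110. At Q = 110 the demand price is (281 - 110)/2 = 85.5 and the supply price is (16 + 110)/7 = 18.
Deadweight loss = ½ · (85.5 - 18) · (215 - 110) = ½ · 67.5 · 105 = 3543.75.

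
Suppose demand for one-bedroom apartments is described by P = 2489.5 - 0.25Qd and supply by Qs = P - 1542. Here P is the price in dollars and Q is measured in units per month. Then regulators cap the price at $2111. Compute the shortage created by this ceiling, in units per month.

945

Rearranging demand gives Qd = 9958 - 4P. Setting quantity demanded equal to quantity supplied, 9958 - 4P = P - 1542, gives P* = 2300 and Q* = 758.
Since 2111 < 2300, the ceiling is binding.
At P = 2111: Qd = 9958 - 4·2111 = 1514 and Qs = 2111 - 1542 = 569.
Shortage = Qd - Qs = 1514 - 569 = 945.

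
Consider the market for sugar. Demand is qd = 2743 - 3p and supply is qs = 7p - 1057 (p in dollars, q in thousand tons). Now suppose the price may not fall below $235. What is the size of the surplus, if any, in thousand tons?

Setting quantity demanded equal to quantity supplied, 2743 - 3p = 7p - 1057, gives p* = 380 and q* = 1603.
Since 235 is below p* = 380, the floor does not bind and the free-market outcome prevails.
Since the control does not bind, there is no surplus.

0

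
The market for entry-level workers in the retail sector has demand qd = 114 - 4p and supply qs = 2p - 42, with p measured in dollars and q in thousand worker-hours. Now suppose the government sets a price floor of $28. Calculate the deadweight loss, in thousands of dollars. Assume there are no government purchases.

Equilibrium: 114 - 4p = 2p - 42, so 156 = 6p and p* = 26, q* = 10.
Since 28 > 26, the floor is binding.
At p = 28: qd = 114 - 4·28 = 2 and qs = 2·28 - 42 = 14.
Quantity traded falls to 2. At q = 2 the demand price is (114 - 2)/4 = 28 and the supply price is (42 + 2)/2 = 22.
Deadweight loss = ½ · (28 - 22) · (10 - 2) = ½ · 6 · 8 = 24.

24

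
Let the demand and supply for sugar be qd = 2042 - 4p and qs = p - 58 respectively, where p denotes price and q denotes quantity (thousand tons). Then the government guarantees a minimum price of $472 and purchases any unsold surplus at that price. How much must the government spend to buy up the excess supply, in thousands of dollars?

Without the control the market clears where 2042 - 4p = p - 58, i.e. p* = 420 and q* = 362.
Since 472 > 420, the floor is binding.
At p = 472: qd = 2042 - 4·472 = 154 and qs = 472 - 58 = 414.
Surplus = qs - qd = 260.
Government expenditure = surplus × support price = 260 × 472 = 122720.

122720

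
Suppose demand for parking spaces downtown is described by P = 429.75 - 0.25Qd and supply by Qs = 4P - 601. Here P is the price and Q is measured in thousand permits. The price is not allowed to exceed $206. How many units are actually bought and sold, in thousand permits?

Rearranging demand gives Qd = 1719 - 4P. Equilibrium: 1719 - 4P = 4P - 601, so 2320 = 8P and P* = 290, Q* = 559.
Since 206 < 290, the ceiling is binding.
At P = 206: Qd = 1719 - 4·206 = 895 and Qs = 4·206 - 601 = 223.
The quantity actually transacted is the short side, supply: 223.

223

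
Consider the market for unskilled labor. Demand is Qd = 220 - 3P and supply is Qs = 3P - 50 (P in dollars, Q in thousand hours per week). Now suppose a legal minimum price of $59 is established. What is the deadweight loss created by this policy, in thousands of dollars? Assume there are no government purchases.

588

In a free market, 220 - 3P = 3P - 50 gives the equilibrium P* = 45, Q* = 85.
Since 59 > 45, the floor is binding.
At P = 59: Qd = 220 - 3·59 = 43 and Qs = 3·59 - 50 = 127.
Quantity traded falls to 43. At Q = 43 the demand price is (220 - 43)/3 = 59 and the supply price is (50 + 43)/3 = 31.
Deadweight loss = ½ · (59 - 31) · (85 - 43) = ½ · 28 · 42 = 588.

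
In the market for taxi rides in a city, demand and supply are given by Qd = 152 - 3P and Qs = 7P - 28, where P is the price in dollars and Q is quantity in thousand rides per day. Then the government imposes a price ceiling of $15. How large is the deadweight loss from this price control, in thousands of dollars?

In a free market, 152 - 3P = 7P - 28 gives the equilibrium P* = 18, Q* = 98.
Because the ceiling (15) lies below the market-clearing price, it is binding.
At P = 15: Qd = 152 - 3·15 = 107 and Qs = 7·15 - 28 = 77.
Quantity traded falls to 77. At Q = 77 the demand price is (152 - 77)/3 = 25 and the supply price is (28 + 77)/7 = 15.
Deadweight loss = ½ · (25 - 15) · (98 - 77) = ½ · 10 · 21 = 105.

105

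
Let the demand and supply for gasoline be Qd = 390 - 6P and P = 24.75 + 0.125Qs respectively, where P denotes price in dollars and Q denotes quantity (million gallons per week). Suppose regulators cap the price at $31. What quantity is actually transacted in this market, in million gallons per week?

50

Rearranging supply gives Qs = 8P - 198. Equilibrium: 390 - 6P = 8P - 198, so 588 = 14P and P* = 42, Q* = 138.
Because the ceiling (31) lies below the market-clearing price, it is binding.
At P = 31: Qd = 390 - 6·31 = 204 and Qs = 8·31 - 198 = 50.
The quantity actually transacted is the short side, supply: 50.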